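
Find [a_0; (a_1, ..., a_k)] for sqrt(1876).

Write x_i = (sqrt(1876) + m_i)/d_i with (m_0, d_0) = (0, 1). a_0 = floor(sqrt(1876)) = 43, since 43^2 = 1849 <= 1876 < 1936 = 44^2.
Iterate m_{i+1} = d_i*a_i - m_i, d_{i+1} = (1876 - m_{i+1}^2)/d_i, a_{i+1} = floor((a_0 + m_{i+1})/d_{i+1}):
  m_1 = 1*43 - 0 = 43, d_1 = (1876 - 43^2)/1 = 27/1 = 27, a_1 = floor((43 + 43)/27) = 3.
  m_2 = 27*3 - 43 = 38, d_2 = (1876 - 38^2)/27 = 432/27 = 16, a_2 = floor((43 + 38)/16) = 5.
  m_3 = 16*5 - 38 = 42, d_3 = (1876 - 42^2)/16 = 112/16 = 7, a_3 = floor((43 + 42)/7) = 12.
  m_4 = 7*12 - 42 = 42, d_4 = (1876 - 42^2)/7 = 112/7 = 16, a_4 = floor((43 + 42)/16) = 5.
  m_5 = 16*5 - 42 = 38, d_5 = (1876 - 38^2)/16 = 432/16 = 27, a_5 = floor((43 + 38)/27) = 3.
  m_6 = 27*3 - 38 = 43, d_6 = (1876 - 43^2)/27 = 27/27 = 1, a_6 = floor((43 + 43)/1) = 86.
  m_7 = 1*86 - 43 = 43, d_7 = (1876 - 43^2)/1 = 27/1 = 27: (m_7, d_7) = (m_1, d_1) = (43, 27), so from here the quotients repeat a_1, ..., a_6; the period length is 6.
Hence the expansion of sqrt(1876) is a_0 = 43 followed by the repeating block 3, 5, 12, 5, 3, 86 (period 6).

[43; (3, 5, 12, 5, 3, 86)]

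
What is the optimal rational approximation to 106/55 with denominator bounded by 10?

Expand x = 106/55 as a continued fraction with the Euclidean algorithm:
  106 = 1*55 + 51, so a_0 = 1.
  55 = 1*51 + 4, so a_1 = 1.
  51 = 12*4 + 3, so a_2 = 12.
  4 = 1*3 + 1, so a_3 = 1.
  3 = 3*1 + 0, so a_4 = 3.
so x = [1; 1, 12, 1, 3].
Convergents (p_i = a_i*p_{i-1} + p_{i-2}, q_i = a_i*q_{i-1} + q_{i-2} with p_{-2}=0, p_{-1}=1, q_{-2}=1, q_{-1}=0), until the denominator exceeds 10:
  i=0: a_0=1, p_0 = 1*1 + 0 = 1, q_0 = 1*0 + 1 = 1.
  i=1: a_1=1, p_1 = 1*1 + 1 = 2, q_1 = 1*1 + 0 = 1.
  i=2: a_2=12, p_2 = 12*2 + 1 = 25, q_2 = 12*1 + 1 = 13.
q_2 = 13 > 10, so the last convergent with denominator <= 10 is p_1/q_1 = 2/1.
The closest fraction with denominator <= 10 is either p_1/q_1 or the intermediate fraction (k*p_1 + p_0)/(k*q_1 + q_0) with the largest k >= 1 whose denominator stays <= 10; these approach x as k grows, and every other convergent or intermediate fraction in range is farther away.
Largest k: floor((10 - q_0)/q_1) = floor((10 - 1)/1) = 9.
That gives (9*2 + 1)/(9*1 + 1) = 19/10.
Compare the errors: |x - 2/1| = |106*1 - 2*55|/(55*1) = 4/55, and |x - 19/10| = |106*10 - 19*55|/(55*10) = 15/550.
Cross-multiplying, 15*55 = 825 < 2200 = 4*550, so 15/550 is smaller: the intermediate fraction 19/10 is closer to x than 2/1.

19/10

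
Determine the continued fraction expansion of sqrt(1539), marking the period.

Write x_i = (sqrt(1539) + m_i)/d_i with (m_0, d_0) = (0, 1). a_0 = floor(sqrt(1539)) = 39, since 39^2 = 1521 <= 1539 < 1600 = 40^2.
Iterate m_{i+1} = d_i*a_i - m_i, d_{i+1} = (1539 - m_{i+1}^2)/d_i, a_{i+1} = floor((a_0 + m_{i+1})/d_{i+1}):
  m_1 = 1*39 - 0 = 39, d_1 = (1539 - 39^2)/1 = 18/1 = 18, a_1 = floor((39 + 39)/18) = 4.
  m_2 = 18*4 - 39 = 33, d_2 = (1539 - 33^2)/18 = 450/18 = 25, a_2 = floor((39 + 33)/25) = 2.
  m_3 = 25*2 - 33 = 17, d_3 = (1539 - 17^2)/25 = 1250/25 = 50, a_3 = floor((39 + 17)/50) = 1.
  m_4 = 50*1 - 17 = 33, d_4 = (1539 - 33^2)/50 = 450/50 = 9, a_4 = floor((39 + 33)/9) = 8.
  m_5 = 9*8 - 33 = 39, d_5 = (1539 - 39^2)/9 = 18/9 = 2, a_5 = floor((39 + 39)/2) = 39.
  m_6 = 2*39 - 39 = 39, d_6 = (1539 - 39^2)/2 = 18/2 = 9, a_6 = floor((39 + 39)/9) = 8.
  m_7 = 9*8 - 39 = 33, d_7 = (1539 - 33^2)/9 = 450/9 = 50, a_7 = floor((39 + 33)/50) = 1.
  m_8 = 50*1 - 33 = 17, d_8 = (1539 - 17^2)/50 = 1250/50 = 25, a_8 = floor((39 + 17)/25) = 2.
  m_9 = 25*2 - 17 = 33, d_9 = (1539 - 33^2)/25 = 450/25 = 18, a_9 = floor((39 + 33)/18) = 4.
  m_10 = 18*4 - 33 = 39, d_10 = (1539 - 39^2)/18 = 18/18 = 1, a_10 = floor((39 + 39)/1) = 78.
  m_11 = 1*78 - 39 = 39, d_11 = (1539 - 39^2)/1 = 18/1 = 18: (m_11, d_11) = (m_1, d_1) = (39, 18), so from here the quotients repeat a_1, ..., a_10; the period length is 10.
Hence the expansion of sqrt(1539) is a_0 = 39 followed by the repeating block 4, 2, 1, 8, 39, 8, 1, 2, 4, 78 (period 10).

[39; (4, 2, 1, 8, 39, 8, 1, 2, 4, 78)]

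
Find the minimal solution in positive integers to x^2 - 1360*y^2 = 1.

First expand sqrt(1360) as a continued fraction. With x_i = (sqrt(1360) + m_i)/d_i and (m_0, d_0) = (0, 1): a_0 = floor(sqrt(1360)) = 36, since 36^2 = 1296 <= 1360 < 1369 = 37^2.
Iterate m_{i+1} = d_i*a_i - m_i, d_{i+1} = (1360 - m_{i+1}^2)/d_i, a_{i+1} = floor((a_0 + m_{i+1})/d_{i+1}):
  m_1 = 1*36 - 0 = 36, d_1 = (1360 - 36^2)/1 = 64/1 = 64, a_1 = floor((36 + 36)/64) = 1.
  m_2 = 64*1 - 36 = 28, d_2 = (1360 - 28^2)/64 = 576/64 = 9, a_2 = floor((36 + 28)/9) = 7.
  m_3 = 9*7 - 28 = 35, d_3 = (1360 - 35^2)/9 = 135/9 = 15, a_3 = floor((36 + 35)/15) = 4.
  m_4 = 15*4 - 35 = 25, d_4 = (1360 - 25^2)/15 = 735/15 = 49, a_4 = floor((36 + 25)/49) = 1.
  m_5 = 49*1 - 25 = 24, d_5 = (1360 - 24^2)/49 = 784/49 = 16, a_5 = floor((36 + 24)/16) = 3.
  m_6 = 16*3 - 24 = 24, d_6 = (1360 - 24^2)/16 = 784/16 = 49, a_6 = floor((36 + 24)/49) = 1.
  m_7 = 49*1 - 24 = 25, d_7 = (1360 - 25^2)/49 = 735/49 = 15, a_7 = floor((36 + 25)/15) = 4.
  m_8 = 15*4 - 25 = 35, d_8 = (1360 - 35^2)/15 = 135/15 = 9, a_8 = floor((36 + 35)/9) = 7.
  m_9 = 9*7 - 35 = 28, d_9 = (1360 - 28^2)/9 = 576/9 = 64, a_9 = floor((36 + 28)/64) = 1.
  m_10 = 64*1 - 28 = 36, d_10 = (1360 - 36^2)/64 = 64/64 = 1, a_10 = floor((36 + 36)/1) = 72.
  m_11 = 1*72 - 36 = 36, d_11 = (1360 - 36^2)/1 = 64/1 = 64: (m_11, d_11) = (m_1, d_1) = (36, 64), so from here the quotients repeat a_1, ..., a_10; the period length is 10.
So sqrt(1360) = [36; (1, 7, 4, 1, 3, 1, 4, 7, 1, 72)] with period length k = 10.
k is even, so the fundamental solution of x^2 - 1360y^2 = 1 is (p_{k-1}, q_{k-1}) = (p_9, q_9); compute convergents through index 9.
Convergents (p_i = a_i*p_{i-1} + p_{i-2}, q_i = a_i*q_{i-1} + q_{i-2} with p_{-2}=0, p_{-1}=1, q_{-2}=1, q_{-1}=0):
  i=0: a_0=36, p_0 = 36*1 + 0 = 36, q_0 = 36*0 + 1 = 1.
  i=1: a_1=1, p_1 = 1*36 + 1 = 37, q_1 = 1*1 + 0 = 1.
  i=2: a_2=7, p_2 = 7*37 + 36 = 295, q_2 = 7*1 + 1 = 8.
  i=3: a_3=4, p_3 = 4*295 + 37 = 1217, q_3 = 4*8 + 1 = 33.
  i=4: a_4=1, p_4 = 1*1217 + 295 = 1512, q_4 = 1*33 + 8 = 41.
  i=5: a_5=3, p_5 = 3*1512 + 1217 = 5753, q_5 = 3*41 + 33 = 156.
  i=6: a_6=1, p_6 = 1*5753 + 1512 = 7265, q_6 = 1*156 + 41 = 197.
  i=7: a_7=4, p_7 = 4*7265 + 5753 = 34813, q_7 = 4*197 + 156 = 944.
  i=8: a_8=7, p_8 = 7*34813 + 7265 = 250956, q_8 = 7*944 + 197 = 6805.
  i=9: a_9=1, p_9 = 1*250956 + 34813 = 285769, q_9 = 1*6805 + 944 = 7749.
Check: 285769^2 - 1360*7749^2 = 81663921361 - 81663921360 = 1, so (x, y) = (285769, 7749) solves the equation, and by the theorem it is the least positive solution.

(x, y) = (285769, 7749)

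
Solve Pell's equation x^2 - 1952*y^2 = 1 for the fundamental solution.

First expand sqrt(1952) as a continued fraction. With x_i = (sqrt(1952) + m_i)/d_i and (m_0, d_0) = (0, 1): a_0 = floor(sqrt(1952)) = 44, since 44^2 = 1936 <= 1952 < 2025 = 45^2.
Iterate m_{i+1} = d_i*a_i - m_i, d_{i+1} = (1952 - m_{i+1}^2)/d_i, a_{i+1} = floor((a_0 + m_{i+1})/d_{i+1}):
  m_1 = 1*44 - 0 = 44, d_1 = (1952 - 44^2)/1 = 16/1 = 16, a_1 = floor((44 + 44)/16) = 5.
  m_2 = 16*5 - 44 = 36, d_2 = (1952 - 36^2)/16 = 656/16 = 41, a_2 = floor((44 + 36)/41) = 1.
  m_3 = 41*1 - 36 = 5, d_3 = (1952 - 5^2)/41 = 1927/41 = 47, a_3 = floor((44 + 5)/47) = 1.
  m_4 = 47*1 - 5 = 42, d_4 = (1952 - 42^2)/47 = 188/47 = 4, a_4 = floor((44 + 42)/4) = 21.
  m_5 = 4*21 - 42 = 42, d_5 = (1952 - 42^2)/4 = 188/4 = 47, a_5 = floor((44 + 42)/47) = 1.
  m_6 = 47*1 - 42 = 5, d_6 = (1952 - 5^2)/47 = 1927/47 = 41, a_6 = floor((44 + 5)/41) = 1.
  m_7 = 41*1 - 5 = 36, d_7 = (1952 - 36^2)/41 = 656/41 = 16, a_7 = floor((44 + 36)/16) = 5.
  m_8 = 16*5 - 36 = 44, d_8 = (1952 - 44^2)/16 = 16/16 = 1, a_8 = floor((44 + 44)/1) = 88.
  m_9 = 1*88 - 44 = 44, d_9 = (1952 - 44^2)/1 = 16/1 = 16: (m_9, d_9) = (m_1, d_1) = (44, 16), so from here the quotients repeat a_1, ..., a_8; the period length is 8.
So sqrt(1952) = [44; (5, 1, 1, 21, 1, 1, 5, 88)] with period length k = 8.
k is even, so the fundamental solution of x^2 - 1952y^2 = 1 is (p_{k-1}, q_{k-1}) = (p_7, q_7); compute convergents through index 7.
Convergents (p_i = a_i*p_{i-1} + p_{i-2}, q_i = a_i*q_{i-1} + q_{i-2} with p_{-2}=0, p_{-1}=1, q_{-2}=1, q_{-1}=0):
  i=0: a_0=44, p_0 = 44*1 + 0 = 44, q_0 = 44*0 + 1 = 1.
  i=1: a_1=5, p_1 = 5*44 + 1 = 221, q_1 = 5*1 + 0 = 5.
  i=2: a_2=1, p_2 = 1*221 + 44 = 265, q_2 = 1*5 + 1 = 6.
  i=3: a_3=1, p_3 = 1*265 + 221 = 486, q_3 = 1*6 + 5 = 11.
  i=4: a_4=21, p_4 = 21*486 + 265 = 10471, q_4 = 21*11 + 6 = 237.
  i=5: a_5=1, p_5 = 1*10471 + 486 = 10957, q_5 = 1*237 + 11 = 248.
  i=6: a_6=1, p_6 = 1*10957 + 10471 = 21428, q_6 = 1*248 + 237 = 485.
  i=7: a_7=5, p_7 = 5*21428 + 10957 = 118097, q_7 = 5*485 + 248 = 2673.
Check: 118097^2 - 1952*2673^2 = 13946901409 - 13946901408 = 1, so (x, y) = (118097, 2673) solves the equation, and by the theorem it is the least positive solution.

(x, y) = (118097, 2673)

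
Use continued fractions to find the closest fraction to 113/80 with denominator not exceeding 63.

Expand x = 113/80 as a continued fraction with the Euclidean algorithm:
  113 = 1*80 + 33, so a_0 = 1.
  80 = 2*33 + 14, so a_1 = 2.
  33 = 2*14 + 5, so a_2 = 2.
  14 = 2*5 + 4, so a_3 = 2.
  5 = 1*4 + 1, so a_4 = 1.
  4 = 4*1 + 0, so a_5 = 4.
so x = [1; 2, 2, 2, 1, 4].
Convergents (p_i = a_i*p_{i-1} + p_{i-2}, q_i = a_i*q_{i-1} + q_{i-2} with p_{-2}=0, p_{-1}=1, q_{-2}=1, q_{-1}=0), until the denominator exceeds 63:
  i=0: a_0=1, p_0 = 1*1 + 0 = 1, q_0 = 1*0 + 1 = 1.
  i=1: a_1=2, p_1 = 2*1 + 1 = 3, q_1 = 2*1 + 0 = 2.
  i=2: a_2=2, p_2 = 2*3 + 1 = 7, q_2 = 2*2 + 1 = 5.
  i=3: a_3=2, p_3 = 2*7 + 3 = 17, q_3 = 2*5 + 2 = 12.
  i=4: a_4=1, p_4 = 1*17 + 7 = 24, q_4 = 1*12 + 5 = 17.
  i=5: a_5=4, p_5 = 4*24 + 17 = 113, q_5 = 4*17 + 12 = 80.
q_5 = 80 > 63, so the last convergent with denominator <= 63 is p_4/q_4 = 24/17.
The closest fraction with denominator <= 63 is either p_4/q_4 or the intermediate fraction (k*p_4 + p_3)/(k*q_4 + q_3) with the largest k >= 1 whose denominator stays <= 63; these approach x as k grows, and every other convergent or intermediate fraction in range is farther away.
Largest k: floor((63 - q_3)/q_4) = floor((63 - 12)/17) = 3.
That gives (3*24 + 17)/(3*17 + 12) = 89/63.
Compare the errors: |x - 24/17| = |113*17 - 24*80|/(80*17) = 1/1360, and |x - 89/63| = |113*63 - 89*80|/(80*63) = 1/5040.
Cross-multiplying, 1*1360 = 1360 < 5040 = 1*5040, so 1/5040 is smaller: the intermediate fraction 89/63 is closer to x than 24/17.

89/63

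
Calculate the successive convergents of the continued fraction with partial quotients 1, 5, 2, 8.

Using the convergent recurrence p_i = a_i*p_{i-1} + p_{i-2}, q_i = a_i*q_{i-1} + q_{i-2} with p_{-2}=0, p_{-1}=1, q_{-2}=1, q_{-1}=0:
  i=0: a_0=1, p_0 = 1*1 + 0 = 1, q_0 = 1*0 + 1 = 1.
  i=1: a_1=5, p_1 = 5*1 + 1 = 6, q_1 = 5*1 + 0 = 5.
  i=2: a_2=2, p_2 = 2*6 + 1 = 13, q_2 = 2*5 + 1 = 11.
  i=3: a_3=8, p_3 = 8*13 + 6 = 110, q_3 = 8*11 + 5 = 93.

1/1, 6/5, 13/11, 110/93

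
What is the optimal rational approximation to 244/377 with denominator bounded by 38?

11/17

Expand x = 244/377 as a continued fraction with the Euclidean algorithm:
  244 = 0*377 + 244, so a_0 = 0.
  377 = 1*244 + 133, so a_1 = 1.
  244 = 1*133 + 111, so a_2 = 1.
  133 = 1*111 + 22, so a_3 = 1.
  111 = 5*22 + 1, so a_4 = 5.
  22 = 22*1 + 0, so a_5 = 22.
so x = [0; 1, 1, 1, 5, 22].
Convergents (p_i = a_i*p_{i-1} + p_{i-2}, q_i = a_i*q_{i-1} + q_{i-2} with p_{-2}=0, p_{-1}=1, q_{-2}=1, q_{-1}=0), until the denominator exceeds 38:
  i=0: a_0=0, p_0 = 0*1 + 0 = 0, q_0 = 0*0 + 1 = 1.
  i=1: a_1=1, p_1 = 1*0 + 1 = 1, q_1 = 1*1 + 0 = 1.
  i=2: a_2=1, p_2 = 1*1 + 0 = 1, q_2 = 1*1 + 1 = 2.
  i=3: a_3=1, p_3 = 1*1 + 1 = 2, q_3 = 1*2 + 1 = 3.
  i=4: a_4=5, p_4 = 5*2 + 1 = 11, q_4 = 5*3 + 2 = 17.
  i=5: a_5=22, p_5 = 22*11 + 2 = 244, q_5 = 22*17 + 3 = 377.
q_5 = 377 > 38, so the last convergent with denominator <= 38 is p_4/q_4 = 11/17.
The closest fraction with denominator <= 38 is either p_4/q_4 or the intermediate fraction (k*p_4 + p_3)/(k*q_4 + q_3) with the largest k >= 1 whose denominator stays <= 38; these approach x as k grows, and every other convergent or intermediate fraction in range is farther away.
Largest k: floor((38 - q_3)/q_4) = floor((38 - 3)/17) = 2.
That gives (2*11 + 2)/(2*17 + 3) = 24/37.
Compare the errors: |x - 11/17| = |244*17 - 11*377|/(377*17) = 1/6409, and |x - 24/37| = |244*37 - 24*377|/(377*37) = 20/13949.
Cross-multiplying, 1*13949 = 13949 < 128180 = 20*6409, so 1/6409 is smaller: the convergent 11/17 is closer to x than 24/37.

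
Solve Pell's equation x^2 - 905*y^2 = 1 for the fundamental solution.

First expand sqrt(905) as a continued fraction. With x_i = (sqrt(905) + m_i)/d_i and (m_0, d_0) = (0, 1): a_0 = floor(sqrt(905)) = 30, since 30^2 = 900 <= 905 < 961 = 31^2.
Iterate m_{i+1} = d_i*a_i - m_i, d_{i+1} = (905 - m_{i+1}^2)/d_i, a_{i+1} = floor((a_0 + m_{i+1})/d_{i+1}):
  m_1 = 1*30 - 0 = 30, d_1 = (905 - 30^2)/1 = 5/1 = 5, a_1 = floor((30 + 30)/5) = 12.
  m_2 = 5*12 - 30 = 30, d_2 = (905 - 30^2)/5 = 5/5 = 1, a_2 = floor((30 + 30)/1) = 60.
  m_3 = 1*60 - 30 = 30, d_3 = (905 - 30^2)/1 = 5/1 = 5: (m_3, d_3) = (m_1, d_1) = (30, 5), so from here the quotients repeat a_1, a_2; the period length is 2.
So sqrt(905) = [30; (12, 60)] with period length k = 2.
k is even, so the fundamental solution of x^2 - 905y^2 = 1 is (p_{k-1}, q_{k-1}) = (p_1, q_1); compute convergents through index 1.
Convergents (p_i = a_i*p_{i-1} + p_{i-2}, q_i = a_i*q_{i-1} + q_{i-2} with p_{-2}=0, p_{-1}=1, q_{-2}=1, q_{-1}=0):
  i=0: a_0=30, p_0 = 30*1 + 0 = 30, q_0 = 30*0 + 1 = 1.
  i=1: a_1=12, p_1 = 12*30 + 1 = 361, q_1 = 12*1 + 0 = 12.
Check: 361^2 - 905*12^2 = 130321 - 130320 = 1, so (x, y) = (361, 12) solves the equation, and by the theorem it is the least positive solution.

(x, y) = (361, 12)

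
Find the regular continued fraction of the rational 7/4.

[1; 1, 3]

Run the Euclidean algorithm on 7 and 4; the successive quotients are the partial quotients a_0, a_1, ... (each step inverts the fractional part left over by the previous one):
  7 = 1*4 + 3, so a_0 = 1.
  4 = 1*3 + 1, so a_1 = 1.
  3 = 3*1 + 0, so a_2 = 3.
The remainder reaches 0 after 3 divisions, so the expansion has 3 partial quotients, read off in order.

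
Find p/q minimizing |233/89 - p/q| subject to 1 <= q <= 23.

55/21

Expand x = 233/89 as a continued fraction with the Euclidean algorithm:
  233 = 2*89 + 55, so a_0 = 2.
  89 = 1*55 + 34, so a_1 = 1.
  55 = 1*34 + 21, so a_2 = 1.
  34 = 1*21 + 13, so a_3 = 1.
  21 = 1*13 + 8, so a_4 = 1.
  13 = 1*8 + 5, so a_5 = 1.
  8 = 1*5 + 3, so a_6 = 1.
  5 = 1*3 + 2, so a_7 = 1.
  3 = 1*2 + 1, so a_8 = 1.
  2 = 2*1 + 0, so a_9 = 2.
so x = [2; 1, 1, 1, 1, 1, 1, 1, 1, 2].
Convergents (p_i = a_i*p_{i-1} + p_{i-2}, q_i = a_i*q_{i-1} + q_{i-2} with p_{-2}=0, p_{-1}=1, q_{-2}=1, q_{-1}=0), until the denominator exceeds 23:
  i=0: a_0=2, p_0 = 2*1 + 0 = 2, q_0 = 2*0 + 1 = 1.
  i=1: a_1=1, p_1 = 1*2 + 1 = 3, q_1 = 1*1 + 0 = 1.
  i=2: a_2=1, p_2 = 1*3 + 2 = 5, q_2 = 1*1 + 1 = 2.
  i=3: a_3=1, p_3 = 1*5 + 3 = 8, q_3 = 1*2 + 1 = 3.
  i=4: a_4=1, p_4 = 1*8 + 5 = 13, q_4 = 1*3 + 2 = 5.
  i=5: a_5=1, p_5 = 1*13 + 8 = 21, q_5 = 1*5 + 3 = 8.
  i=6: a_6=1, p_6 = 1*21 + 13 = 34, q_6 = 1*8 + 5 = 13.
  i=7: a_7=1, p_7 = 1*34 + 21 = 55, q_7 = 1*13 + 8 = 21.
  i=8: a_8=1, p_8 = 1*55 + 34 = 89, q_8 = 1*21 + 13 = 34.
q_8 = 34 > 23, so the last convergent with denominator <= 23 is p_7/q_7 = 55/21.
The closest fraction with denominator <= 23 is either p_7/q_7 or the intermediate fraction (k*p_7 + p_6)/(k*q_7 + q_6) with the largest k >= 1 whose denominator stays <= 23; these approach x as k grows, and every other convergent or intermediate fraction in range is farther away.
Largest k: floor((23 - q_6)/q_7) = floor((23 - 13)/21) = 0.
Since k = 0, no intermediate fraction beyond p_7/q_7 has denominator <= 23, so the convergent 55/21 is the closest (its error is |233*21 - 55*89|/(89*21) = 2/1869).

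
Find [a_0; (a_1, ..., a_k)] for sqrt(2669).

Write x_i = (sqrt(2669) + m_i)/d_i with (m_0, d_0) = (0, 1). a_0 = floor(sqrt(2669)) = 51, since 51^2 = 2601 <= 2669 < 2704 = 52^2.
Iterate m_{i+1} = d_i*a_i - m_i, d_{i+1} = (2669 - m_{i+1}^2)/d_i, a_{i+1} = floor((a_0 + m_{i+1})/d_{i+1}):
  m_1 = 1*51 - 0 = 51, d_1 = (2669 - 51^2)/1 = 68/1 = 68, a_1 = floor((51 + 51)/68) = 1.
  m_2 = 68*1 - 51 = 17, d_2 = (2669 - 17^2)/68 = 2380/68 = 35, a_2 = floor((51 + 17)/35) = 1.
  m_3 = 35*1 - 17 = 18, d_3 = (2669 - 18^2)/35 = 2345/35 = 67, a_3 = floor((51 + 18)/67) = 1.
  m_4 = 67*1 - 18 = 49, d_4 = (2669 - 49^2)/67 = 268/67 = 4, a_4 = floor((51 + 49)/4) = 25.
  m_5 = 4*25 - 49 = 51, d_5 = (2669 - 51^2)/4 = 68/4 = 17, a_5 = floor((51 + 51)/17) = 6.
  m_6 = 17*6 - 51 = 51, d_6 = (2669 - 51^2)/17 = 68/17 = 4, a_6 = floor((51 + 51)/4) = 25.
  m_7 = 4*25 - 51 = 49, d_7 = (2669 - 49^2)/4 = 268/4 = 67, a_7 = floor((51 + 49)/67) = 1.
  m_8 = 67*1 - 49 = 18, d_8 = (2669 - 18^2)/67 = 2345/67 = 35, a_8 = floor((51 + 18)/35) = 1.
  m_9 = 35*1 - 18 = 17, d_9 = (2669 - 17^2)/35 = 2380/35 = 68, a_9 = floor((51 + 17)/68) = 1.
  m_10 = 68*1 - 17 = 51, d_10 = (2669 - 51^2)/68 = 68/68 = 1, a_10 = floor((51 + 51)/1) = 102.
  m_11 = 1*102 - 51 = 51, d_11 = (2669 - 51^2)/1 = 68/1 = 68: (m_11, d_11) = (m_1, d_1) = (51, 68), so from here the quotients repeat a_1, ..., a_10; the period length is 10.
Hence the expansion of sqrt(2669) is a_0 = 51 followed by the repeating block 1, 1, 1, 25, 6, 25, 1, 1, 1, 102 (period 10).

[51; (1, 1, 1, 25, 6, 25, 1, 1, 1, 102)]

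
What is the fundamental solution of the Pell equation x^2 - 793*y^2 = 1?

First expand sqrt(793) as a continued fraction. With x_i = (sqrt(793) + m_i)/d_i and (m_0, d_0) = (0, 1): a_0 = floor(sqrt(793)) = 28, since 28^2 = 784 <= 793 < 841 = 29^2.
Iterate m_{i+1} = d_i*a_i - m_i, d_{i+1} = (793 - m_{i+1}^2)/d_i, a_{i+1} = floor((a_0 + m_{i+1})/d_{i+1}):
  m_1 = 1*28 - 0 = 28, d_1 = (793 - 28^2)/1 = 9/1 = 9, a_1 = floor((28 + 28)/9) = 6.
  m_2 = 9*6 - 28 = 26, d_2 = (793 - 26^2)/9 = 117/9 = 13, a_2 = floor((28 + 26)/13) = 4.
  m_3 = 13*4 - 26 = 26, d_3 = (793 - 26^2)/13 = 117/13 = 9, a_3 = floor((28 + 26)/9) = 6.
  m_4 = 9*6 - 26 = 28, d_4 = (793 - 28^2)/9 = 9/9 = 1, a_4 = floor((28 + 28)/1) = 56.
  m_5 = 1*56 - 28 = 28, d_5 = (793 - 28^2)/1 = 9/1 = 9: (m_5, d_5) = (m_1, d_1) = (28, 9), so from here the quotients repeat a_1, ..., a_4; the period length is 4.
So sqrt(793) = [28; (6, 4, 6, 56)] with period length k = 4.
k is even, so the fundamental solution of x^2 - 793y^2 = 1 is (p_{k-1}, q_{k-1}) = (p_3, q_3); compute convergents through index 3.
Convergents (p_i = a_i*p_{i-1} + p_{i-2}, q_i = a_i*q_{i-1} + q_{i-2} with p_{-2}=0, p_{-1}=1, q_{-2}=1, q_{-1}=0):
  i=0: a_0=28, p_0 = 28*1 + 0 = 28, q_0 = 28*0 + 1 = 1.
  i=1: a_1=6, p_1 = 6*28 + 1 = 169, q_1 = 6*1 + 0 = 6.
  i=2: a_2=4, p_2 = 4*169 + 28 = 704, q_2 = 4*6 + 1 = 25.
  i=3: a_3=6, p_3 = 6*704 + 169 = 4393, q_3 = 6*25 + 6 = 156.
Check: 4393^2 - 793*156^2 = 19298449 - 19298448 = 1, so (x, y) = (4393, 156) solves the equation, and by the theorem it is the least positive solution.

(x, y) = (4393, 156)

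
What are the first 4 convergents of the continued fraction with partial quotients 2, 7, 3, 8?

Using the convergent recurrence p_i = a_i*p_{i-1} + p_{i-2}, q_i = a_i*q_{i-1} + q_{i-2} with p_{-2}=0, p_{-1}=1, q_{-2}=1, q_{-1}=0:
  i=0: a_0=2, p_0 = 2*1 + 0 = 2, q_0 = 2*0 + 1 = 1.
  i=1: a_1=7, p_1 = 7*2 + 1 = 15, q_1 = 7*1 + 0 = 7.
  i=2: a_2=3, p_2 = 3*15 + 2 = 47, q_2 = 3*7 + 1 = 22.
  i=3: a_3=8, p_3 = 8*47 + 15 = 391, q_3 = 8*22 + 7 = 183.

2/1, 15/7, 47/22, 391/183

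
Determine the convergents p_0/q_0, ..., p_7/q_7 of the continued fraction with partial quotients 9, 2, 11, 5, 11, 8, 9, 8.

Using the convergent recurrence p_i = a_i*p_{i-1} + p_{i-2}, q_i = a_i*q_{i-1} + q_{i-2} with p_{-2}=0, p_{-1}=1, q_{-2}=1, q_{-1}=0:
  i=0: a_0=9, p_0 = 9*1 + 0 = 9, q_0 = 9*0 + 1 = 1.
  i=1: a_1=2, p_1 = 2*9 + 1 = 19, q_1 = 2*1 + 0 = 2.
  i=2: a_2=11, p_2 = 11*19 + 9 = 218, q_2 = 11*2 + 1 = 23.
  i=3: a_3=5, p_3 = 5*218 + 19 = 1109, q_3 = 5*23 + 2 = 117.
  i=4: a_4=11, p_4 = 11*1109 + 218 = 12417, q_4 = 11*117 + 23 = 1310.
  i=5: a_5=8, p_5 = 8*12417 + 1109 = 100445, q_5 = 8*1310 + 117 = 10597.
  i=6: a_6=9, p_6 = 9*100445 + 12417 = 916422, q_6 = 9*10597 + 1310 = 96683.
  i=7: a_7=8, p_7 = 8*916422 + 100445 = 7431821, q_7 = 8*96683 + 10597 = 784061.

9/1, 19/2, 218/23, 1109/117, 12417/1310, 100445/10597, 916422/96683, 7431821/784061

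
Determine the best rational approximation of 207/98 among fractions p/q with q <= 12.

19/9

Expand x = 207/98 as a continued fraction with the Euclidean algorithm:
  207 = 2*98 + 11, so a_0 = 2.
  98 = 8*11 + 10, so a_1 = 8.
  11 = 1*10 + 1, so a_2 = 1.
  10 = 10*1 + 0, so a_3 = 10.
so x = [2; 8, 1, 10].
Convergents (p_i = a_i*p_{i-1} + p_{i-2}, q_i = a_i*q_{i-1} + q_{i-2} with p_{-2}=0, p_{-1}=1, q_{-2}=1, q_{-1}=0), until the denominator exceeds 12:
  i=0: a_0=2, p_0 = 2*1 + 0 = 2, q_0 = 2*0 + 1 = 1.
  i=1: a_1=8, p_1 = 8*2 + 1 = 17, q_1 = 8*1 + 0 = 8.
  i=2: a_2=1, p_2 = 1*17 + 2 = 19, q_2 = 1*8 + 1 = 9.
  i=3: a_3=10, p_3 = 10*19 + 17 = 207, q_3 = 10*9 + 8 = 98.
q_3 = 98 > 12, so the last convergent with denominator <= 12 is p_2/q_2 = 19/9.
The closest fraction with denominator <= 12 is either p_2/q_2 or the intermediate fraction (k*p_2 + p_1)/(k*q_2 + q_1) with the largest k >= 1 whose denominator stays <= 12; these approach x as k grows, and every other convergent or intermediate fraction in range is farther away.
Largest k: floor((12 - q_1)/q_2) = floor((12 - 8)/9) = 0.
Since k = 0, no intermediate fraction beyond p_2/q_2 has denominator <= 12, so the convergent 19/9 is the closest (its error is |207*9 - 19*98|/(98*9) = 1/882).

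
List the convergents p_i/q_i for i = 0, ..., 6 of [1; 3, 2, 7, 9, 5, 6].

Using the convergent recurrence p_i = a_i*p_{i-1} + p_{i-2}, q_i = a_i*q_{i-1} + q_{i-2} with p_{-2}=0, p_{-1}=1, q_{-2}=1, q_{-1}=0:
  i=0: a_0=1, p_0 = 1*1 + 0 = 1, q_0 = 1*0 + 1 = 1.
  i=1: a_1=3, p_1 = 3*1 + 1 = 4, q_1 = 3*1 + 0 = 3.
  i=2: a_2=2, p_2 = 2*4 + 1 = 9, q_2 = 2*3 + 1 = 7.
  i=3: a_3=7, p_3 = 7*9 + 4 = 67, q_3 = 7*7 + 3 = 52.
  i=4: a_4=9, p_4 = 9*67 + 9 = 612, q_4 = 9*52 + 7 = 475.
  i=5: a_5=5, p_5 = 5*612 + 67 = 3127, q_5 = 5*475 + 52 = 2427.
  i=6: a_6=6, p_6 = 6*3127 + 612 = 19374, q_6 = 6*2427 + 475 = 15037.

1/1, 4/3, 9/7, 67/52, 612/475, 3127/2427, 19374/15037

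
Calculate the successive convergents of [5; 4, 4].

Using the convergent recurrence p_i = a_i*p_{i-1} + p_{i-2}, q_i = a_i*q_{i-1} + q_{i-2} with p_{-2}=0, p_{-1}=1, q_{-2}=1, q_{-1}=0:
  i=0: a_0=5, p_0 = 5*1 + 0 = 5, q_0 = 5*0 + 1 = 1.
  i=1: a_1=4, p_1 = 4*5 + 1 = 21, q_1 = 4*1 + 0 = 4.
  i=2: a_2=4, p_2 = 4*21 + 5 = 89, q_2 = 4*4 + 1 = 17.

5/1, 21/4, 89/17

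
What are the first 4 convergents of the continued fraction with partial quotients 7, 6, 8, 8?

Using the convergent recurrence p_i = a_i*p_{i-1} + p_{i-2}, q_i = a_i*q_{i-1} + q_{i-2} with p_{-2}=0, p_{-1}=1, q_{-2}=1, q_{-1}=0:
  i=0: a_0=7, p_0 = 7*1 + 0 = 7, q_0 = 7*0 + 1 = 1.
  i=1: a_1=6, p_1 = 6*7 + 1 = 43, q_1 = 6*1 + 0 = 6.
  i=2: a_2=8, p_2 = 8*43 + 7 = 351, q_2 = 8*6 + 1 = 49.
  i=3: a_3=8, p_3 = 8*351 + 43 = 2851, q_3 = 8*49 + 6 = 398.

7/1, 43/6, 351/49, 2851/398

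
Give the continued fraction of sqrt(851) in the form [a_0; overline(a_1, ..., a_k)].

Write x_i = (sqrt(851) + m_i)/d_i with (m_0, d_0) = (0, 1). a_0 = floor(sqrt(851)) = 29, since 29^2 = 841 <= 851 < 900 = 30^2.
Iterate m_{i+1} = d_i*a_i - m_i, d_{i+1} = (851 - m_{i+1}^2)/d_i, a_{i+1} = floor((a_0 + m_{i+1})/d_{i+1}):
  m_1 = 1*29 - 0 = 29, d_1 = (851 - 29^2)/1 = 10/1 = 10, a_1 = floor((29 + 29)/10) = 5.
  m_2 = 10*5 - 29 = 21, d_2 = (851 - 21^2)/10 = 410/10 = 41, a_2 = floor((29 + 21)/41) = 1.
  m_3 = 41*1 - 21 = 20, d_3 = (851 - 20^2)/41 = 451/41 = 11, a_3 = floor((29 + 20)/11) = 4.
  m_4 = 11*4 - 20 = 24, d_4 = (851 - 24^2)/11 = 275/11 = 25, a_4 = floor((29 + 24)/25) = 2.
  m_5 = 25*2 - 24 = 26, d_5 = (851 - 26^2)/25 = 175/25 = 7, a_5 = floor((29 + 26)/7) = 7.
  m_6 = 7*7 - 26 = 23, d_6 = (851 - 23^2)/7 = 322/7 = 46, a_6 = floor((29 + 23)/46) = 1.
  m_7 = 46*1 - 23 = 23, d_7 = (851 - 23^2)/46 = 322/46 = 7, a_7 = floor((29 + 23)/7) = 7.
  m_8 = 7*7 - 23 = 26, d_8 = (851 - 26^2)/7 = 175/7 = 25, a_8 = floor((29 + 26)/25) = 2.
  m_9 = 25*2 - 26 = 24, d_9 = (851 - 24^2)/25 = 275/25 = 11, a_9 = floor((29 + 24)/11) = 4.
  m_10 = 11*4 - 24 = 20, d_10 = (851 - 20^2)/11 = 451/11 = 41, a_10 = floor((29 + 20)/41) = 1.
  m_11 = 41*1 - 20 = 21, d_11 = (851 - 21^2)/41 = 410/41 = 10, a_11 = floor((29 + 21)/10) = 5.
  m_12 = 10*5 - 21 = 29, d_12 = (851 - 29^2)/10 = 10/10 = 1, a_12 = floor((29 + 29)/1) = 58.
  m_13 = 1*58 - 29 = 29, d_13 = (851 - 29^2)/1 = 10/1 = 10: (m_13, d_13) = (m_1, d_1) = (29, 10), so from here the quotients repeat a_1, ..., a_12; the period length is 12.
Hence the expansion of sqrt(851) is a_0 = 29 followed by the repeating block 5, 1, 4, 2, 7, 1, 7, 2, 4, 1, 5, 58 (period 12).

[29; overline(5, 1, 4, 2, 7, 1, 7, 2, 4, 1, 5, 58)]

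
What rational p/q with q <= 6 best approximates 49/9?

Expand x = 49/9 as a continued fraction with the Euclidean algorithm:
  49 = 5*9 + 4, so a_0 = 5.
  9 = 2*4 + 1, so a_1 = 2.
  4 = 4*1 + 0, so a_2 = 4.
so x = [5; 2, 4].
Convergents (p_i = a_i*p_{i-1} + p_{i-2}, q_i = a_i*q_{i-1} + q_{i-2} with p_{-2}=0, p_{-1}=1, q_{-2}=1, q_{-1}=0), until the denominator exceeds 6:
  i=0: a_0=5, p_0 = 5*1 + 0 = 5, q_0 = 5*0 + 1 = 1.
  i=1: a_1=2, p_1 = 2*5 + 1 = 11, q_1 = 2*1 + 0 = 2.
  i=2: a_2=4, p_2 = 4*11 + 5 = 49, q_2 = 4*2 + 1 = 9.
q_2 = 9 > 6, so the last convergent with denominator <= 6 is p_1/q_1 = 11/2.
The closest fraction with denominator <= 6 is either p_1/q_1 or the intermediate fraction (k*p_1 + p_0)/(k*q_1 + q_0) with the largest k >= 1 whose denominator stays <= 6; these approach x as k grows, and every other convergent or intermediate fraction in range is farther away.
Largest k: floor((6 - q_0)/q_1) = floor((6 - 1)/2) = 2.
That gives (2*11 + 5)/(2*2 + 1) = 27/5.
Compare the errors: |x - 11/2| = |49*2 - 11*9|/(9*2) = 1/18, and |x - 27/5| = |49*5 - 27*9|/(9*5) = 2/45.
Cross-multiplying, 2*18 = 36 < 45 = 1*45, so 2/45 is smaller: the intermediate fraction 27/5 is closer to x than 11/2.

27/5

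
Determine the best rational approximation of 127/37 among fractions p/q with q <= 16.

Expand x = 127/37 as a continued fraction with the Euclidean algorithm:
  127 = 3*37 + 16, so a_0 = 3.
  37 = 2*16 + 5, so a_1 = 2.
  16 = 3*5 + 1, so a_2 = 3.
  5 = 5*1 + 0, so a_3 = 5.
so x = [3; 2, 3, 5].
Convergents (p_i = a_i*p_{i-1} + p_{i-2}, q_i = a_i*q_{i-1} + q_{i-2} with p_{-2}=0, p_{-1}=1, q_{-2}=1, q_{-1}=0), until the denominator exceeds 16:
  i=0: a_0=3, p_0 = 3*1 + 0 = 3, q_0 = 3*0 + 1 = 1.
  i=1: a_1=2, p_1 = 2*3 + 1 = 7, q_1 = 2*1 + 0 = 2.
  i=2: a_2=3, p_2 = 3*7 + 3 = 24, q_2 = 3*2 + 1 = 7.
  i=3: a_3=5, p_3 = 5*24 + 7 = 127, q_3 = 5*7 + 2 = 37.
q_3 = 37 > 16, so the last convergent with denominator <= 16 is p_2/q_2 = 24/7.
The closest fraction with denominator <= 16 is either p_2/q_2 or the intermediate fraction (k*p_2 + p_1)/(k*q_2 + q_1) with the largest k >= 1 whose denominator stays <= 16; these approach x as k grows, and every other convergent or intermediate fraction in range is farther away.
Largest k: floor((16 - q_1)/q_2) = floor((16 - 2)/7) = 2.
That gives (2*24 + 7)/(2*7 + 2) = 55/16.
Compare the errors: |x - 24/7| = |127*7 - 24*37|/(37*7) = 1/259, and |x - 55/16| = |127*16 - 55*37|/(37*16) = 3/592.
Cross-multiplying, 1*592 = 592 < 777 = 3*259, so 1/259 is smaller: the convergent 24/7 is closer to x than 55/16.

24/7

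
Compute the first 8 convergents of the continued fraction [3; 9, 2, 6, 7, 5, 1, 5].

Using the convergent recurrence p_i = a_i*p_{i-1} + p_{i-2}, q_i = a_i*q_{i-1} + q_{i-2} with p_{-2}=0, p_{-1}=1, q_{-2}=1, q_{-1}=0:
  i=0: a_0=3, p_0 = 3*1 + 0 = 3, q_0 = 3*0 + 1 = 1.
  i=1: a_1=9, p_1 = 9*3 + 1 = 28, q_1 = 9*1 + 0 = 9.
  i=2: a_2=2, p_2 = 2*28 + 3 = 59, q_2 = 2*9 + 1 = 19.
  i=3: a_3=6, p_3 = 6*59 + 28 = 382, q_3 = 6*19 + 9 = 123.
  i=4: a_4=7, p_4 = 7*382 + 59 = 2733, q_4 = 7*123 + 19 = 880.
  i=5: a_5=5, p_5 = 5*2733 + 382 = 14047, q_5 = 5*880 + 123 = 4523.
  i=6: a_6=1, p_6 = 1*14047 + 2733 = 16780, q_6 = 1*4523 + 880 = 5403.
  i=7: a_7=5, p_7 = 5*16780 + 14047 = 97947, q_7 = 5*5403 + 4523 = 31538.

3/1, 28/9, 59/19, 382/123, 2733/880, 14047/4523, 16780/5403, 97947/31538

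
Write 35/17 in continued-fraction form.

[2; 17]

Run the Euclidean algorithm on 35 and 17; the successive quotients are the partial quotients a_0, a_1, ... (each step inverts the fractional part left over by the previous one):
  35 = 2*17 + 1, so a_0 = 2.
  17 = 17*1 + 0, so a_1 = 17.
The remainder reaches 0 after 2 divisions, so the expansion has 2 partial quotients, read off in order.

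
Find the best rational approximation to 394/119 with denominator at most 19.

53/16

Expand x = 394/119 as a continued fraction with the Euclidean algorithm:
  394 = 3*119 + 37, so a_0 = 3.
  119 = 3*37 + 8, so a_1 = 3.
  37 = 4*8 + 5, so a_2 = 4.
  8 = 1*5 + 3, so a_3 = 1.
  5 = 1*3 + 2, so a_4 = 1.
  3 = 1*2 + 1, so a_5 = 1.
  2 = 2*1 + 0, so a_6 = 2.
so x = [3; 3, 4, 1, 1, 1, 2].
Convergents (p_i = a_i*p_{i-1} + p_{i-2}, q_i = a_i*q_{i-1} + q_{i-2} with p_{-2}=0, p_{-1}=1, q_{-2}=1, q_{-1}=0), until the denominator exceeds 19:
  i=0: a_0=3, p_0 = 3*1 + 0 = 3, q_0 = 3*0 + 1 = 1.
  i=1: a_1=3, p_1 = 3*3 + 1 = 10, q_1 = 3*1 + 0 = 3.
  i=2: a_2=4, p_2 = 4*10 + 3 = 43, q_2 = 4*3 + 1 = 13.
  i=3: a_3=1, p_3 = 1*43 + 10 = 53, q_3 = 1*13 + 3 = 16.
  i=4: a_4=1, p_4 = 1*53 + 43 = 96, q_4 = 1*16 + 13 = 29.
q_4 = 29 > 19, so the last convergent with denominator <= 19 is p_3/q_3 = 53/16.
The closest fraction with denominator <= 19 is either p_3/q_3 or the intermediate fraction (k*p_3 + p_2)/(k*q_3 + q_2) with the largest k >= 1 whose denominator stays <= 19; these approach x as k grows, and every other convergent or intermediate fraction in range is farther away.
Largest k: floor((19 - q_2)/q_3) = floor((19 - 13)/16) = 0.
Since k = 0, no intermediate fraction beyond p_3/q_3 has denominator <= 19, so the convergent 53/16 is the closest (its error is |394*16 - 53*119|/(119*16) = 3/1904).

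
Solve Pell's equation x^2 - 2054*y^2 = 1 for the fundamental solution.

First expand sqrt(2054) as a continued fraction. With x_i = (sqrt(2054) + m_i)/d_i and (m_0, d_0) = (0, 1): a_0 = floor(sqrt(2054)) = 45, since 45^2 = 2025 <= 2054 < 2116 = 46^2.
Iterate m_{i+1} = d_i*a_i - m_i, d_{i+1} = (2054 - m_{i+1}^2)/d_i, a_{i+1} = floor((a_0 + m_{i+1})/d_{i+1}):
  m_1 = 1*45 - 0 = 45, d_1 = (2054 - 45^2)/1 = 29/1 = 29, a_1 = floor((45 + 45)/29) = 3.
  m_2 = 29*3 - 45 = 42, d_2 = (2054 - 42^2)/29 = 290/29 = 10, a_2 = floor((45 + 42)/10) = 8.
  m_3 = 10*8 - 42 = 38, d_3 = (2054 - 38^2)/10 = 610/10 = 61, a_3 = floor((45 + 38)/61) = 1.
  m_4 = 61*1 - 38 = 23, d_4 = (2054 - 23^2)/61 = 1525/61 = 25, a_4 = floor((45 + 23)/25) = 2.
  m_5 = 25*2 - 23 = 27, d_5 = (2054 - 27^2)/25 = 1325/25 = 53, a_5 = floor((45 + 27)/53) = 1.
  m_6 = 53*1 - 27 = 26, d_6 = (2054 - 26^2)/53 = 1378/53 = 26, a_6 = floor((45 + 26)/26) = 2.
  m_7 = 26*2 - 26 = 26, d_7 = (2054 - 26^2)/26 = 1378/26 = 53, a_7 = floor((45 + 26)/53) = 1.
  m_8 = 53*1 - 26 = 27, d_8 = (2054 - 27^2)/53 = 1325/53 = 25, a_8 = floor((45 + 27)/25) = 2.
  m_9 = 25*2 - 27 = 23, d_9 = (2054 - 23^2)/25 = 1525/25 = 61, a_9 = floor((45 + 23)/61) = 1.
  m_10 = 61*1 - 23 = 38, d_10 = (2054 - 38^2)/61 = 610/61 = 10, a_10 = floor((45 + 38)/10) = 8.
  m_11 = 10*8 - 38 = 42, d_11 = (2054 - 42^2)/10 = 290/10 = 29, a_11 = floor((45 + 42)/29) = 3.
  m_12 = 29*3 - 42 = 45, d_12 = (2054 - 45^2)/29 = 29/29 = 1, a_12 = floor((45 + 45)/1) = 90.
  m_13 = 1*90 - 45 = 45, d_13 = (2054 - 45^2)/1 = 29/1 = 29: (m_13, d_13) = (m_1, d_1) = (45, 29), so from here the quotients repeat a_1, ..., a_12; the period length is 12.
So sqrt(2054) = [45; (3, 8, 1, 2, 1, 2, 1, 2, 1, 8, 3, 90)] with period length k = 12.
k is even, so the fundamental solution of x^2 - 2054y^2 = 1 is (p_{k-1}, q_{k-1}) = (p_11, q_11); compute convergents through index 11.
Convergents (p_i = a_i*p_{i-1} + p_{i-2}, q_i = a_i*q_{i-1} + q_{i-2} with p_{-2}=0, p_{-1}=1, q_{-2}=1, q_{-1}=0):
  i=0: a_0=45, p_0 = 45*1 + 0 = 45, q_0 = 45*0 + 1 = 1.
  i=1: a_1=3, p_1 = 3*45 + 1 = 136, q_1 = 3*1 + 0 = 3.
  i=2: a_2=8, p_2 = 8*136 + 45 = 1133, q_2 = 8*3 + 1 = 25.
  i=3: a_3=1, p_3 = 1*1133 + 136 = 1269, q_3 = 1*25 + 3 = 28.
  i=4: a_4=2, p_4 = 2*1269 + 1133 = 3671, q_4 = 2*28 + 25 = 81.
  i=5: a_5=1, p_5 = 1*3671 + 1269 = 4940, q_5 = 1*81 + 28 = 109.
  i=6: a_6=2, p_6 = 2*4940 + 3671 = 13551, q_6 = 2*109 + 81 = 299.
  i=7: a_7=1, p_7 = 1*13551 + 4940 = 18491, q_7 = 1*299 + 109 = 408.
  i=8: a_8=2, p_8 = 2*18491 + 13551 = 50533, q_8 = 2*408 + 299 = 1115.
  i=9: a_9=1, p_9 = 1*50533 + 18491 = 69024, q_9 = 1*1115 + 408 = 1523.
  i=10: a_10=8, p_10 = 8*69024 + 50533 = 602725, q_10 = 8*1523 + 1115 = 13299.
  i=11: a_11=3, p_11 = 3*602725 + 69024 = 1877199, q_11 = 3*13299 + 1523 = 41420.
Check: 1877199^2 - 2054*41420^2 = 3523876085601 - 3523876085600 = 1, so (x, y) = (1877199, 41420) solves the equation, and by the theorem it is the least positive solution.

(x, y) = (1877199, 41420)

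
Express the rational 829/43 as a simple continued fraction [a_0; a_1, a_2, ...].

Run the Euclidean algorithm on 829 and 43; the successive quotients are the partial quotients a_0, a_1, ... (each step inverts the fractional part left over by the previous one):
  829 = 19*43 + 12, so a_0 = 19.
  43 = 3*12 + 7, so a_1 = 3.
  12 = 1*7 + 5, so a_2 = 1.
  7 = 1*5 + 2, so a_3 = 1.
  5 = 2*2 + 1, so a_4 = 2.
  2 = 2*1 + 0, so a_5 = 2.
The remainder reaches 0 after 6 divisions, so the expansion has 6 partial quotients, read off in order.

[19; 3, 1, 1, 2, 2]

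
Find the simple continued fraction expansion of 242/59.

[4; 9, 1, 5]

Run the Euclidean algorithm on 242 and 59; the successive quotients are the partial quotients a_0, a_1, ... (each step inverts the fractional part left over by the previous one):
  242 = 4*59 + 6, so a_0 = 4.
  59 = 9*6 + 5, so a_1 = 9.
  6 = 1*5 + 1, so a_2 = 1.
  5 = 5*1 + 0, so a_3 = 5.
The remainder reaches 0 after 4 divisions, so the expansion has 4 partial quotients, read off in order.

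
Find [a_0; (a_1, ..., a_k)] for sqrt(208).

[14; (2, 2, 1, 2, 2, 28)]

Write x_i = (sqrt(208) + m_i)/d_i with (m_0, d_0) = (0, 1). a_0 = floor(sqrt(208)) = 14, since 14^2 = 196 <= 208 < 225 = 15^2.
Iterate m_{i+1} = d_i*a_i - m_i, d_{i+1} = (208 - m_{i+1}^2)/d_i, a_{i+1} = floor((a_0 + m_{i+1})/d_{i+1}):
  m_1 = 1*14 - 0 = 14, d_1 = (208 - 14^2)/1 = 12/1 = 12, a_1 = floor((14 + 14)/12) = 2.
  m_2 = 12*2 - 14 = 10, d_2 = (208 - 10^2)/12 = 108/12 = 9, a_2 = floor((14 + 10)/9) = 2.
  m_3 = 9*2 - 10 = 8, d_3 = (208 - 8^2)/9 = 144/9 = 16, a_3 = floor((14 + 8)/16) = 1.
  m_4 = 16*1 - 8 = 8, d_4 = (208 - 8^2)/16 = 144/16 = 9, a_4 = floor((14 + 8)/9) = 2.
  m_5 = 9*2 - 8 = 10, d_5 = (208 - 10^2)/9 = 108/9 = 12, a_5 = floor((14 + 10)/12) = 2.
  m_6 = 12*2 - 10 = 14, d_6 = (208 - 14^2)/12 = 12/12 = 1, a_6 = floor((14 + 14)/1) = 28.
  m_7 = 1*28 - 14 = 14, d_7 = (208 - 14^2)/1 = 12/1 = 12: (m_7, d_7) = (m_1, d_1) = (14, 12), so from here the quotients repeat a_1, ..., a_6; the period length is 6.
Hence the expansion of sqrt(208) is a_0 = 14 followed by the repeating block 2, 2, 1, 2, 2, 28 (period 6).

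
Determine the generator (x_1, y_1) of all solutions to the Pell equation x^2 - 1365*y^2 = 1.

(x, y) = (25271, 684)

First expand sqrt(1365) as a continued fraction. With x_i = (sqrt(1365) + m_i)/d_i and (m_0, d_0) = (0, 1): a_0 = floor(sqrt(1365)) = 36, since 36^2 = 1296 <= 1365 < 1369 = 37^2.
Iterate m_{i+1} = d_i*a_i - m_i, d_{i+1} = (1365 - m_{i+1}^2)/d_i, a_{i+1} = floor((a_0 + m_{i+1})/d_{i+1}):
  m_1 = 1*36 - 0 = 36, d_1 = (1365 - 36^2)/1 = 69/1 = 69, a_1 = floor((36 + 36)/69) = 1.
  m_2 = 69*1 - 36 = 33, d_2 = (1365 - 33^2)/69 = 276/69 = 4, a_2 = floor((36 + 33)/4) = 17.
  m_3 = 4*17 - 33 = 35, d_3 = (1365 - 35^2)/4 = 140/4 = 35, a_3 = floor((36 + 35)/35) = 2.
  m_4 = 35*2 - 35 = 35, d_4 = (1365 - 35^2)/35 = 140/35 = 4, a_4 = floor((36 + 35)/4) = 17.
  m_5 = 4*17 - 35 = 33, d_5 = (1365 - 33^2)/4 = 276/4 = 69, a_5 = floor((36 + 33)/69) = 1.
  m_6 = 69*1 - 33 = 36, d_6 = (1365 - 36^2)/69 = 69/69 = 1, a_6 = floor((36 + 36)/1) = 72.
  m_7 = 1*72 - 36 = 36, d_7 = (1365 - 36^2)/1 = 69/1 = 69: (m_7, d_7) = (m_1, d_1) = (36, 69), so from here the quotients repeat a_1, ..., a_6; the period length is 6.
So sqrt(1365) = [36; (1, 17, 2, 17, 1, 72)] with period length k = 6.
k is even, so the fundamental solution of x^2 - 1365y^2 = 1 is (p_{k-1}, q_{k-1}) = (p_5, q_5); compute convergents through index 5.
Convergents (p_i = a_i*p_{i-1} + p_{i-2}, q_i = a_i*q_{i-1} + q_{i-2} with p_{-2}=0, p_{-1}=1, q_{-2}=1, q_{-1}=0):
  i=0: a_0=36, p_0 = 36*1 + 0 = 36, q_0 = 36*0 + 1 = 1.
  i=1: a_1=1, p_1 = 1*36 + 1 = 37, q_1 = 1*1 + 0 = 1.
  i=2: a_2=17, p_2 = 17*37 + 36 = 665, q_2 = 17*1 + 1 = 18.
  i=3: a_3=2, p_3 = 2*665 + 37 = 1367, q_3 = 2*18 + 1 = 37.
  i=4: a_4=17, p_4 = 17*1367 + 665 = 23904, q_4 = 17*37 + 18 = 647.
  i=5: a_5=1, p_5 = 1*23904 + 1367 = 25271, q_5 = 1*647 + 37 = 684.
Check: 25271^2 - 1365*684^2 = 638623441 - 638623440 = 1, so (x, y) = (25271, 684) solves the equation, and by the theorem it is the least positive solution.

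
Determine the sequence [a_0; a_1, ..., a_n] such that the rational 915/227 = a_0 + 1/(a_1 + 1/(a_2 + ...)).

[4; 32, 2, 3]

Run the Euclidean algorithm on 915 and 227; the successive quotients are the partial quotients a_0, a_1, ... (each step inverts the fractional part left over by the previous one):
  915 = 4*227 + 7, so a_0 = 4.
  227 = 32*7 + 3, so a_1 = 32.
  7 = 2*3 + 1, so a_2 = 2.
  3 = 3*1 + 0, so a_3 = 3.
The remainder reaches 0 after 4 divisions, so the expansion has 4 partial quotients, read off in order.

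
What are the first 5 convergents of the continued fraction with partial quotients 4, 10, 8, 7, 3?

Using the convergent recurrence p_i = a_i*p_{i-1} + p_{i-2}, q_i = a_i*q_{i-1} + q_{i-2} with p_{-2}=0, p_{-1}=1, q_{-2}=1, q_{-1}=0:
  i=0: a_0=4, p_0 = 4*1 + 0 = 4, q_0 = 4*0 + 1 = 1.
  i=1: a_1=10, p_1 = 10*4 + 1 = 41, q_1 = 10*1 + 0 = 10.
  i=2: a_2=8, p_2 = 8*41 + 4 = 332, q_2 = 8*10 + 1 = 81.
  i=3: a_3=7, p_3 = 7*332 + 41 = 2365, q_3 = 7*81 + 10 = 577.
  i=4: a_4=3, p_4 = 3*2365 + 332 = 7427, q_4 = 3*577 + 81 = 1812.

4/1, 41/10, 332/81, 2365/577, 7427/1812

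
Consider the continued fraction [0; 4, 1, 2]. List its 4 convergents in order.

Using the convergent recurrence p_i = a_i*p_{i-1} + p_{i-2}, q_i = a_i*q_{i-1} + q_{i-2} with p_{-2}=0, p_{-1}=1, q_{-2}=1, q_{-1}=0:
  i=0: a_0=0, p_0 = 0*1 + 0 = 0, q_0 = 0*0 + 1 = 1.
  i=1: a_1=4, p_1 = 4*0 + 1 = 1, q_1 = 4*1 + 0 = 4.
  i=2: a_2=1, p_2 = 1*1 + 0 = 1, q_2 = 1*4 + 1 = 5.
  i=3: a_3=2, p_3 = 2*1 + 1 = 3, q_3 = 2*5 + 4 = 14.

0/1, 1/4, 1/5, 3/14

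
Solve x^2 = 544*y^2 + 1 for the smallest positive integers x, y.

(x, y) = (2449, 105)

First expand sqrt(544) as a continued fraction. With x_i = (sqrt(544) + m_i)/d_i and (m_0, d_0) = (0, 1): a_0 = floor(sqrt(544)) = 23, since 23^2 = 529 <= 544 < 576 = 24^2.
Iterate m_{i+1} = d_i*a_i - m_i, d_{i+1} = (544 - m_{i+1}^2)/d_i, a_{i+1} = floor((a_0 + m_{i+1})/d_{i+1}):
  m_1 = 1*23 - 0 = 23, d_1 = (544 - 23^2)/1 = 15/1 = 15, a_1 = floor((23 + 23)/15) = 3.
  m_2 = 15*3 - 23 = 22, d_2 = (544 - 22^2)/15 = 60/15 = 4, a_2 = floor((23 + 22)/4) = 11.
  m_3 = 4*11 - 22 = 22, d_3 = (544 - 22^2)/4 = 60/4 = 15, a_3 = floor((23 + 22)/15) = 3.
  m_4 = 15*3 - 22 = 23, d_4 = (544 - 23^2)/15 = 15/15 = 1, a_4 = floor((23 + 23)/1) = 46.
  m_5 = 1*46 - 23 = 23, d_5 = (544 - 23^2)/1 = 15/1 = 15: (m_5, d_5) = (m_1, d_1) = (23, 15), so from here the quotients repeat a_1, ..., a_4; the period length is 4.
So sqrt(544) = [23; (3, 11, 3, 46)] with period length k = 4.
k is even, so the fundamental solution of x^2 - 544y^2 = 1 is (p_{k-1}, q_{k-1}) = (p_3, q_3); compute convergents through index 3.
Convergents (p_i = a_i*p_{i-1} + p_{i-2}, q_i = a_i*q_{i-1} + q_{i-2} with p_{-2}=0, p_{-1}=1, q_{-2}=1, q_{-1}=0):
  i=0: a_0=23, p_0 = 23*1 + 0 = 23, q_0 = 23*0 + 1 = 1.
  i=1: a_1=3, p_1 = 3*23 + 1 = 70, q_1 = 3*1 + 0 = 3.
  i=2: a_2=11, p_2 = 11*70 + 23 = 793, q_2 = 11*3 + 1 = 34.
  i=3: a_3=3, p_3 = 3*793 + 70 = 2449, q_3 = 3*34 + 3 = 105.
Check: 2449^2 - 544*105^2 = 5997601 - 5997600 = 1, so (x, y) = (2449, 105) solves the equation, and by the theorem it is the least positive solution.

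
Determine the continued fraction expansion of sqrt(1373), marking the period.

[37; (18, 1, 1, 18, 74)]

Write x_i = (sqrt(1373) + m_i)/d_i with (m_0, d_0) = (0, 1). a_0 = floor(sqrt(1373)) = 37, since 37^2 = 1369 <= 1373 < 1444 = 38^2.
Iterate m_{i+1} = d_i*a_i - m_i, d_{i+1} = (1373 - m_{i+1}^2)/d_i, a_{i+1} = floor((a_0 + m_{i+1})/d_{i+1}):
  m_1 = 1*37 - 0 = 37, d_1 = (1373 - 37^2)/1 = 4/1 = 4, a_1 = floor((37 + 37)/4) = 18.
  m_2 = 4*18 - 37 = 35, d_2 = (1373 - 35^2)/4 = 148/4 = 37, a_2 = floor((37 + 35)/37) = 1.
  m_3 = 37*1 - 35 = 2, d_3 = (1373 - 2^2)/37 = 1369/37 = 37, a_3 = floor((37 + 2)/37) = 1.
  m_4 = 37*1 - 2 = 35, d_4 = (1373 - 35^2)/37 = 148/37 = 4, a_4 = floor((37 + 35)/4) = 18.
  m_5 = 4*18 - 35 = 37, d_5 = (1373 - 37^2)/4 = 4/4 = 1, a_5 = floor((37 + 37)/1) = 74.
  m_6 = 1*74 - 37 = 37, d_6 = (1373 - 37^2)/1 = 4/1 = 4: (m_6, d_6) = (m_1, d_1) = (37, 4), so from here the quotients repeat a_1, ..., a_5; the period length is 5.
Hence the expansion of sqrt(1373) is a_0 = 37 followed by the repeating block 18, 1, 1, 18, 74 (period 5).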